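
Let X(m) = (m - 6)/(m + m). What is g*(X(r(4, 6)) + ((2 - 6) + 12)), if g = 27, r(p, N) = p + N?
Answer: 1107/5 ≈ 221.40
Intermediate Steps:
r(p, N) = N + p
X(m) = (-6 + m)/(2*m) (X(m) = (-6 + m)/((2*m)) = (-6 + m)*(1/(2*m)) = (-6 + m)/(2*m))
g*(X(r(4, 6)) + ((2 - 6) + 12)) = 27*((-6 + (6 + 4))/(2*(6 + 4)) + ((2 - 6) + 12)) = 27*((½)*(-6 + 10)/10 + (-4 + 12)) = 27*((½)*(⅒)*4 + 8) = 27*(⅕ + 8) = 27*(41/5) = 1107/5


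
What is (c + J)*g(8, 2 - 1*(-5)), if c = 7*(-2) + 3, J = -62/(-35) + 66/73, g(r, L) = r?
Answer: -170152/2555 ≈ -66.596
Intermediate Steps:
J = 6836/2555 (J = -62*(-1/35) + 66*(1/73) = 62/35 + 66/73 = 6836/2555 ≈ 2.6755)
c = -11 (c = -14 + 3 = -11)
(c + J)*g(8, 2 - 1*(-5)) = (-11 + 6836/2555)*8 = -21269/2555*8 = -170152/2555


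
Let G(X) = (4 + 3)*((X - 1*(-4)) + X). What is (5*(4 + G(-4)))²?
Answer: 14400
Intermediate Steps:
G(X) = 28 + 14*X (G(X) = 7*((X + 4) + X) = 7*((4 + X) + X) = 7*(4 + 2*X) = 28 + 14*X)
(5*(4 + G(-4)))² = (5*(4 + (28 + 14*(-4))))² = (5*(4 + (28 - 56)))² = (5*(4 - 28))² = (5*(-24))² = (-120)² = 14400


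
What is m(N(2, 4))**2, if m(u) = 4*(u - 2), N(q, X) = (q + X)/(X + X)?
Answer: 25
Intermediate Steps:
N(q, X) = (X + q)/(2*X) (N(q, X) = (X + q)/((2*X)) = (X + q)*(1/(2*X)) = (X + q)/(2*X))
m(u) = -8 + 4*u (m(u) = 4*(-2 + u) = -8 + 4*u)
m(N(2, 4))**2 = (-8 + 4*((1/2)*(4 + 2)/4))**2 = (-8 + 4*((1/2)*(1/4)*6))**2 = (-8 + 4*(3/4))**2 = (-8 + 3)**2 = (-5)**2 = 25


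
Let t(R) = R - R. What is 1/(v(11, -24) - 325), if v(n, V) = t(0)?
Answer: -1/325 ≈ -0.0030769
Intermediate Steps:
t(R) = 0
v(n, V) = 0
1/(v(11, -24) - 325) = 1/(0 - 325) = 1/(-325) = -1/325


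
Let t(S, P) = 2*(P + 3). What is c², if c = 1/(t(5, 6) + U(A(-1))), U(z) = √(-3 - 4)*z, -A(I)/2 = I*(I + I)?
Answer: I/(4*(36*√7 + 53*I)) ≈ 0.0011152 + 0.0020042*I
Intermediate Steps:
t(S, P) = 6 + 2*P (t(S, P) = 2*(3 + P) = 6 + 2*P)
A(I) = -4*I² (A(I) = -2*I*(I + I) = -2*I*2*I = -4*I²)
U(z) = I*z*√7 (U(z) = √(-7)*z = (I*√7)*z = I*z*√7)
c = 1/(18 - 4*I*√7) (c = 1/((6 + 2*6) + I*(-4*(-1)²)*√7) = 1/((6 + 12) + I*(-4*1)*√7) = 1/(18 + I*(-4)*√7) = 1/(18 - 4*I*√7) ≈ 0.041284 + 0.024273*I)
c² = (9/218 + I*√7/109)²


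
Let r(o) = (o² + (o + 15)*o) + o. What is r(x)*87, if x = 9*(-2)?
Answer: 31320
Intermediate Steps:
x = -18
r(o) = o + o² + o*(15 + o) (r(o) = (o² + (15 + o)*o) + o = (o² + o*(15 + o)) + o = o + o² + o*(15 + o))
r(x)*87 = (2*(-18)*(8 - 18))*87 = (2*(-18)*(-10))*87 = 360*87 = 31320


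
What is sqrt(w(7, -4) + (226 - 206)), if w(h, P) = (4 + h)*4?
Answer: 8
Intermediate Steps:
w(h, P) = 16 + 4*h
sqrt(w(7, -4) + (226 - 206)) = sqrt((16 + 4*7) + (226 - 206)) = sqrt((16 + 28) + 20) = sqrt(44 + 20) = sqrt(64) = 8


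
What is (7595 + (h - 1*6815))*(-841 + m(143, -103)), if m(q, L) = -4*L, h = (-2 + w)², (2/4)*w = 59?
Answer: -6107244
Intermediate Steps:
w = 118 (w = 2*59 = 118)
h = 13456 (h = (-2 + 118)² = 116² = 13456)
(7595 + (h - 1*6815))*(-841 + m(143, -103)) = (7595 + (13456 - 1*6815))*(-841 - 4*(-103)) = (7595 + (13456 - 6815))*(-841 + 412) = (7595 + 6641)*(-429) = 14236*(-429) = -6107244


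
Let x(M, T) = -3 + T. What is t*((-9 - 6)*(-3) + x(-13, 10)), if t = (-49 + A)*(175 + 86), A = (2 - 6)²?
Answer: -447876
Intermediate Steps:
A = 16 (A = (-4)² = 16)
t = -8613 (t = (-49 + 16)*(175 + 86) = -33*261 = -8613)
t*((-9 - 6)*(-3) + x(-13, 10)) = -8613*((-9 - 6)*(-3) + (-3 + 10)) = -8613*(-15*(-3) + 7) = -8613*(45 + 7) = -8613*52 = -447876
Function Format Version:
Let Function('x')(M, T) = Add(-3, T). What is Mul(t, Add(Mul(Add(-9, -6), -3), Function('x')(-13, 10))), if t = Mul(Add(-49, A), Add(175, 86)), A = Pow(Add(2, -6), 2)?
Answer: -447876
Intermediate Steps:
A = 16 (A = Pow(-4, 2) = 16)
t = -8613 (t = Mul(Add(-49, 16), Add(175, 86)) = Mul(-33, 261) = -8613)
Mul(t, Add(Mul(Add(-9, -6), -3), Function('x')(-13, 10))) = Mul(-8613, Add(Mul(Add(-9, -6), -3), Add(-3, 10))) = Mul(-8613, Add(Mul(-15, -3), 7)) = Mul(-8613, Add(45, 7)) = Mul(-8613, 52) = -447876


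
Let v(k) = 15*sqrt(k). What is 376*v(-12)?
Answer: 11280*I*sqrt(3) ≈ 19538.0*I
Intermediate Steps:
376*v(-12) = 376*(15*sqrt(-12)) = 376*(15*(2*I*sqrt(3))) = 376*(30*I*sqrt(3)) = 11280*I*sqrt(3)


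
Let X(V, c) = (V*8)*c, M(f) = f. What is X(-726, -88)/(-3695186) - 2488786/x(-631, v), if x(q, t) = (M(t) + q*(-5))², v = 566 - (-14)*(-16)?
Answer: -702128300006/2054021038667 ≈ -0.34183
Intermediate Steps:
v = 342 (v = 566 - 1*224 = 566 - 224 = 342)
x(q, t) = (t - 5*q)² (x(q, t) = (t + q*(-5))² = (t - 5*q)²)
X(V, c) = 8*V*c (X(V, c) = (8*V)*c = 8*V*c)
X(-726, -88)/(-3695186) - 2488786/x(-631, v) = (8*(-726)*(-88))/(-3695186) - 2488786/(-1*342 + 5*(-631))² = 511104*(-1/3695186) - 2488786/(-342 - 3155)² = -23232/167963 - 2488786/((-3497)²) = -23232/167963 - 2488786/12229009 = -702128300006/2054021038667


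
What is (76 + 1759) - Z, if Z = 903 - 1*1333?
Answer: 2265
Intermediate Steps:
Z = -430 (Z = 903 - 1333 = -430)
(76 + 1759) - Z = (76 + 1759) - 1*(-430) = 1835 + 430 = 2265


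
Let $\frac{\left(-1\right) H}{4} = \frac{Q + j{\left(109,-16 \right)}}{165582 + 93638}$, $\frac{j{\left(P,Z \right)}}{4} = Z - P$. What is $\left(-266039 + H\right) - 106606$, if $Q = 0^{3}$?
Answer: $- \frac{4829851745}{12961} \approx -3.7265 \cdot 10^{5}$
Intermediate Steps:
$j{\left(P,Z \right)} = - 4 P + 4 Z$ ($j{\left(P,Z \right)} = 4 \left(Z - P\right) = - 4 P + 4 Z$)
$Q = 0$
$H = \frac{100}{12961}$ ($H = - 4 \frac{0 + \left(\left(-4\right) 109 + 4 \left(-16\right)\right)}{165582 + 93638} = - 4 \frac{0 - 500}{259220} = - 4 \left(0 - 500\right) \frac{1}{259220} = - 4 \left(\left(-500\right) \frac{1}{259220}\right) = \left(-4\right) \left(- \frac{25}{12961}\right) = \frac{100}{12961} \approx 0.0077155$)
$\left(-266039 + H\right) - 106606 = \left(-266039 + \frac{100}{12961}\right) - 106606 = - \frac{3448131379}{12961} - 106606 = - \frac{4829851745}{12961}$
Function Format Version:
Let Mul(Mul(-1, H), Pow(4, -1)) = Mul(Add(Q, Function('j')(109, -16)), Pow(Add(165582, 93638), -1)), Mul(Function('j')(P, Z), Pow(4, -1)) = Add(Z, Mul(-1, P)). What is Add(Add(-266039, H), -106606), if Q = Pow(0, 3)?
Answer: Rational(-4829851745, 12961) ≈ -3.7265e+5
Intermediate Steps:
Function('j')(P, Z) = Add(Mul(-4, P), Mul(4, Z)) (Function('j')(P, Z) = Mul(4, Add(Z, Mul(-1, P))) = Add(Mul(-4, P), Mul(4, Z)))
Q = 0
H = Rational(100, 12961) (H = Mul(-4, Mul(Add(0, Add(Mul(-4, 109), Mul(4, -16))), Pow(Add(165582, 93638), -1))) = Mul(-4, Mul(Add(0, Add(-436, -64)), Pow(259220, -1))) = Mul(-4, Mul(Add(0, -500), Rational(1, 259220))) = Mul(-4, Mul(-500, Rational(1, 259220))) = Mul(-4, Rational(-25, 12961)) = Rational(100, 12961) ≈ 0.0077155)
Add(Add(-266039, H), -106606) = Add(Add(-266039, Rational(100, 12961)), -106606) = Add(Rational(-3448131379, 12961), -106606) = Rational(-4829851745, 12961)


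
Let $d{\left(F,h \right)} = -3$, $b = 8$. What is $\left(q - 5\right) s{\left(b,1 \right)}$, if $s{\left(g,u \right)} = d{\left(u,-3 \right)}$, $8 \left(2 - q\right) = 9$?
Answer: $\frac{99}{8} \approx 12.375$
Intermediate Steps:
$q = \frac{7}{8}$ ($q = 2 - \frac{9}{8} = \frac{7}{8} \approx 0.875$)
$s{\left(g,u \right)} = -3$
$\left(q - 5\right) s{\left(b,1 \right)} = \left(\frac{7}{8} - 5\right) \left(-3\right) = \left(- \frac{33}{8}\right) \left(-3\right) = \frac{99}{8}$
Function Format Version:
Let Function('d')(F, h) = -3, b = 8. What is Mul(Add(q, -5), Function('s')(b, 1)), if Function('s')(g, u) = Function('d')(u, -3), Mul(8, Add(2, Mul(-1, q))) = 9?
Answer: Rational(99, 8) ≈ 12.375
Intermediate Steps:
q = Rational(7, 8) (q = Add(2, Mul(Rational(-1, 8), 9)) = Add(2, Rational(-9, 8)) = Rational(7, 8) ≈ 0.87500)
Function('s')(g, u) = -3
Mul(Add(q, -5), Function('s')(b, 1)) = Mul(Add(Rational(7, 8), -5), -3) = Mul(Rational(-33, 8), -3) = Rational(99, 8)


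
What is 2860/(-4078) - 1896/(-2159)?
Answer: 778574/4402201 ≈ 0.17686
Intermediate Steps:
2860/(-4078) - 1896/(-2159) = 2860*(-1/4078) - 1896*(-1/2159) = -1430/2039 + 1896/2159 = 778574/4402201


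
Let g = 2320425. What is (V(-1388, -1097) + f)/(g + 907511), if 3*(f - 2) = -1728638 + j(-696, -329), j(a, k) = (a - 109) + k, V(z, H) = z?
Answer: -866965/4841904 ≈ -0.17905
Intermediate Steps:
j(a, k) = -109 + a + k (j(a, k) = (-109 + a) + k = -109 + a + k)
f = -1729766/3 (f = 2 + (-1728638 + (-109 - 696 - 329))/3 = 2 + (-1728638 - 1134)/3 = 2 + (⅓)*(-1729772) = 2 - 1729772/3 = -1729766/3 ≈ -5.7659e+5)
(V(-1388, -1097) + f)/(g + 907511) = (-1388 - 1729766/3)/(2320425 + 907511) = -1733930/3/3227936 = -1733930/3*1/3227936 = -866965/4841904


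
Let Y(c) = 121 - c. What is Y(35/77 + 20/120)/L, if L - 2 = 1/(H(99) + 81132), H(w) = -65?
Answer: 128815463/2140182 ≈ 60.189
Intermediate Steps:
L = 162135/81067 (L = 2 + 1/(-65 + 81132) = 2 + 1/81067 = 162135/81067 ≈ 2.0000)
Y(35/77 + 20/120)/L = (121 - (35/77 + 20/120))/(162135/81067) = (121 - (35*(1/77) + 20*(1/120)))*(81067/162135) = (121 - (5/11 + 1/6))*(81067/162135) = (121 - 1*41/66)*(81067/162135) = (121 - 41/66)*(81067/162135) = (7945/66)*(81067/162135) = 128815463/2140182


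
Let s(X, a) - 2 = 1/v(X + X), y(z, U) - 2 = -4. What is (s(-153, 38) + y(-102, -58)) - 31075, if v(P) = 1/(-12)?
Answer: -31087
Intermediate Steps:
v(P) = -1/12
y(z, U) = -2 (y(z, U) = 2 - 4 = -2)
s(X, a) = -10 (s(X, a) = 2 + 1/(-1/12) = 2 - 12 = -10)
(s(-153, 38) + y(-102, -58)) - 31075 = (-10 - 2) - 31075 = -12 - 31075 = -31087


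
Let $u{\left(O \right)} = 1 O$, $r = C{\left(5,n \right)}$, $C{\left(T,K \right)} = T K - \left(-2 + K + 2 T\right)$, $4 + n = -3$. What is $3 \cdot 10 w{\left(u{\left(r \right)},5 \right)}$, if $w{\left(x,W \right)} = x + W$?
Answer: $-930$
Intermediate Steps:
$n = -7$ ($n = -4 - 3 = -7$)
$C{\left(T,K \right)} = 2 - K - 2 T + K T$ ($C{\left(T,K \right)} = K T - \left(-2 + K + 2 T\right) = 2 - K - 2 T + K T$)
$r = -36$ ($r = 2 - -7 - 10 - 35 = 2 + 7 - 10 - 35 = -36$)
$u{\left(O \right)} = O$
$w{\left(x,W \right)} = W + x$
$3 \cdot 10 w{\left(u{\left(r \right)},5 \right)} = 3 \cdot 10 \left(5 - 36\right) = 30 \left(-31\right) = -930$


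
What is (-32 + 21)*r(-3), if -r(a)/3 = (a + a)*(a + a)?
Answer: 1188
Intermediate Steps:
r(a) = -12*a**2 (r(a) = -3*(a + a)*(a + a) = -3*2*a*2*a = -12*a**2)
(-32 + 21)*r(-3) = (-32 + 21)*(-12*(-3)**2) = -(-132)*9 = -11*(-108) = 1188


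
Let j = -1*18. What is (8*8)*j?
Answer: -1152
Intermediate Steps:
j = -18
(8*8)*j = (8*8)*(-18) = 64*(-18) = -1152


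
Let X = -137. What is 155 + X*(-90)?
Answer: 12485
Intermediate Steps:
155 + X*(-90) = 155 - 137*(-90) = 155 + 12330 = 12485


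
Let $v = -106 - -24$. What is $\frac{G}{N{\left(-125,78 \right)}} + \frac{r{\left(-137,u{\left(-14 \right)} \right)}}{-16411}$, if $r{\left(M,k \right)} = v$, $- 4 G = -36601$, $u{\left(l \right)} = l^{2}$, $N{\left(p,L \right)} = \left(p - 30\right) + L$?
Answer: $- \frac{600633755}{5054588} \approx -118.83$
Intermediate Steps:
$v = -82$ ($v = -106 + 24 = -82$)
$N{\left(p,L \right)} = -30 + L + p$ ($N{\left(p,L \right)} = \left(-30 + p\right) + L = -30 + L + p$)
$G = \frac{36601}{4}$ ($G = \left(- \frac{1}{4}\right) \left(-36601\right) = \frac{36601}{4} \approx 9150.3$)
$r{\left(M,k \right)} = -82$
$\frac{G}{N{\left(-125,78 \right)}} + \frac{r{\left(-137,u{\left(-14 \right)} \right)}}{-16411} = \frac{36601}{4 \left(-30 + 78 - 125\right)} - \frac{82}{-16411} = \frac{36601}{4 \left(-77\right)} - - \frac{82}{16411} = \frac{36601}{4} \left(- \frac{1}{77}\right) + \frac{82}{16411} = - \frac{36601}{308} + \frac{82}{16411} = - \frac{600633755}{5054588}$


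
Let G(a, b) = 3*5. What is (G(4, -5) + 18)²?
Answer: 1089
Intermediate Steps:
G(a, b) = 15
(G(4, -5) + 18)² = (15 + 18)² = 33² = 1089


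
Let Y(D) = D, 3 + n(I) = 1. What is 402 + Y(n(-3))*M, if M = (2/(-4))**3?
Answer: 1609/4 ≈ 402.25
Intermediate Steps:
n(I) = -2 (n(I) = -3 + 1 = -2)
M = -1/8 (M = (2*(-1/4))**3 = (-1/2)**3 = -1/8 ≈ -0.12500)
402 + Y(n(-3))*M = 402 - 2*(-1/8) = 402 + 1/4 = 1609/4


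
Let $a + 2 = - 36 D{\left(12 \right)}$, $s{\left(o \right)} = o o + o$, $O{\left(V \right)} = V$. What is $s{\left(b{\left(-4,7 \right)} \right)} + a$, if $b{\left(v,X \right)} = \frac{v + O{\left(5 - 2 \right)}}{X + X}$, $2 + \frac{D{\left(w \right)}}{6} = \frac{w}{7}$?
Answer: $\frac{11691}{196} \approx 59.648$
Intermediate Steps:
$D{\left(w \right)} = -12 + \frac{6 w}{7}$ ($D{\left(w \right)} = -12 + 6 \frac{w}{7} = -12 + \frac{6 w}{7}$)
$b{\left(v,X \right)} = \frac{3 + v}{2 X}$ ($b{\left(v,X \right)} = \frac{v + \left(5 - 2\right)}{X + X} = \frac{v + 3}{2 X} = \left(3 + v\right) \frac{1}{2 X} = \frac{3 + v}{2 X}$)
$s{\left(o \right)} = o + o^{2}$ ($s{\left(o \right)} = o^{2} + o = o + o^{2}$)
$a = \frac{418}{7}$ ($a = -2 - 36 \left(-12 + \frac{6}{7} \cdot 12\right) = -2 - 36 \left(-12 + \frac{72}{7}\right) = -2 - - \frac{432}{7} = -2 + \frac{432}{7} = \frac{418}{7} \approx 59.714$)
$s{\left(b{\left(-4,7 \right)} \right)} + a = \frac{3 - 4}{2 \cdot 7} \left(1 + \frac{3 - 4}{2 \cdot 7}\right) + \frac{418}{7} = \frac{1}{2} \cdot \frac{1}{7} \left(-1\right) \left(1 + \frac{1}{2} \cdot \frac{1}{7} \left(-1\right)\right) + \frac{418}{7} = - \frac{1 - \frac{1}{14}}{14} + \frac{418}{7} = \left(- \frac{1}{14}\right) \frac{13}{14} + \frac{418}{7} = - \frac{13}{196} + \frac{418}{7} = \frac{11691}{196}$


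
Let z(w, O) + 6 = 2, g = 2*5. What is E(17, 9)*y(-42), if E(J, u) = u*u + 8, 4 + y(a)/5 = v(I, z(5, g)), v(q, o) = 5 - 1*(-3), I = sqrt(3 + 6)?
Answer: 1780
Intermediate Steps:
g = 10
z(w, O) = -4 (z(w, O) = -6 + 2 = -4)
I = 3 (I = sqrt(9) = 3)
v(q, o) = 8 (v(q, o) = 5 + 3 = 8)
y(a) = 20 (y(a) = -20 + 5*8 = -20 + 40 = 20)
E(J, u) = 8 + u**2 (E(J, u) = u**2 + 8 = 8 + u**2)
E(17, 9)*y(-42) = (8 + 9**2)*20 = (8 + 81)*20 = 89*20 = 1780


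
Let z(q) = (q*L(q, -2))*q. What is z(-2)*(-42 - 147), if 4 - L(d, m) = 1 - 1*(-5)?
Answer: 1512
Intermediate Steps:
L(d, m) = -2 (L(d, m) = 4 - (1 - 1*(-5)) = 4 - (1 + 5) = 4 - 1*6 = 4 - 6 = -2)
z(q) = -2*q² (z(q) = (q*(-2))*q = (-2*q)*q = -2*q²)
z(-2)*(-42 - 147) = (-2*(-2)²)*(-42 - 147) = -2*4*(-189) = -8*(-189) = 1512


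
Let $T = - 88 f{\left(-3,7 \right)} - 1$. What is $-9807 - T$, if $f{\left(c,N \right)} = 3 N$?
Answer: $-7958$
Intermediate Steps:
$T = -1849$ ($T = - 88 \cdot 3 \cdot 7 - 1 = \left(-88\right) 21 - 1 = -1848 - 1 = -1849$)
$-9807 - T = -9807 - -1849 = -9807 + 1849 = -7958$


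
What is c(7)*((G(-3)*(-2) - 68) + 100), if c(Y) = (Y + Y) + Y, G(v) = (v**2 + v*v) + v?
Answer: 42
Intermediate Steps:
G(v) = v + 2*v**2 (G(v) = (v**2 + v**2) + v = 2*v**2 + v = v + 2*v**2)
c(Y) = 3*Y (c(Y) = 2*Y + Y = 3*Y)
c(7)*((G(-3)*(-2) - 68) + 100) = (3*7)*((-3*(1 + 2*(-3))*(-2) - 68) + 100) = 21*((-3*(1 - 6)*(-2) - 68) + 100) = 21*((-3*(-5)*(-2) - 68) + 100) = 21*((15*(-2) - 68) + 100) = 21*((-30 - 68) + 100) = 21*(-98 + 100) = 21*2 = 42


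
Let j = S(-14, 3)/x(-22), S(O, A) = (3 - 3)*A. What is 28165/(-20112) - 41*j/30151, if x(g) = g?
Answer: -28165/20112 ≈ -1.4004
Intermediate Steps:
S(O, A) = 0 (S(O, A) = 0*A = 0)
j = 0 (j = 0/(-22) = 0*(-1/22) = 0)
28165/(-20112) - 41*j/30151 = 28165/(-20112) - 41*0/30151 = 28165*(-1/20112) + 0*(1/30151) = -28165/20112 + 0 = -28165/20112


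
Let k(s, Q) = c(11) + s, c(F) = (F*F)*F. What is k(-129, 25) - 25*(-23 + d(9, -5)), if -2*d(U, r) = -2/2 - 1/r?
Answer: 1767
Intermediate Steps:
d(U, r) = 1/2 + 1/(2*r) (d(U, r) = -(-2/2 - 1/r)/2 = -(-2*1/2 - 1/r)/2 = -(-1 - 1/r)/2 = 1/2 + 1/(2*r))
c(F) = F**3 (c(F) = F**2*F = F**3)
k(s, Q) = 1331 + s (k(s, Q) = 11**3 + s = 1331 + s)
k(-129, 25) - 25*(-23 + d(9, -5)) = (1331 - 129) - 25*(-23 + (1/2)*(1 - 5)/(-5)) = 1202 - 25*(-23 + (1/2)*(-1/5)*(-4)) = 1202 - 25*(-23 + 2/5) = 1202 - 25*(-113)/5 = 1202 - 1*(-565) = 1202 + 565 = 1767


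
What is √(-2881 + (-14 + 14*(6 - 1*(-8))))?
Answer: I*√2699 ≈ 51.952*I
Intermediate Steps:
√(-2881 + (-14 + 14*(6 - 1*(-8)))) = √(-2881 + (-14 + 14*(6 + 8))) = √(-2881 + (-14 + 14*14)) = √(-2881 + (-14 + 196)) = √(-2881 + 182) = √(-2699) = I*√2699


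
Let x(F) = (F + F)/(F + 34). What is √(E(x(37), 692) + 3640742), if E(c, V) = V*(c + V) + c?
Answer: 6*√576960413/71 ≈ 2029.9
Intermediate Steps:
x(F) = 2*F/(34 + F) (x(F) = (2*F)/(34 + F) = 2*F/(34 + F))
E(c, V) = c + V*(V + c) (E(c, V) = V*(V + c) + c = c + V*(V + c))
√(E(x(37), 692) + 3640742) = √((2*37/(34 + 37) + 692² + 692*(2*37/(34 + 37))) + 3640742) = √((2*37/71 + 478864 + 692*(2*37/71)) + 3640742) = √((2*37*(1/71) + 478864 + 692*(2*37*(1/71))) + 3640742) = √((74/71 + 478864 + 692*(74/71)) + 3640742) = √((74/71 + 478864 + 51208/71) + 3640742) = √(34050626/71 + 3640742) = √(292543308/71) = 6*√576960413/71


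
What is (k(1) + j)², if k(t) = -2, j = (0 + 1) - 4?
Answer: 25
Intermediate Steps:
j = -3 (j = 1 - 4 = -3)
(k(1) + j)² = (-2 - 3)² = (-5)² = 25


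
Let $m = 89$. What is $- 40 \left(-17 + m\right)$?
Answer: $-2880$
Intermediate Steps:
$- 40 \left(-17 + m\right) = - 40 \left(-17 + 89\right) = \left(-40\right) 72 = -2880$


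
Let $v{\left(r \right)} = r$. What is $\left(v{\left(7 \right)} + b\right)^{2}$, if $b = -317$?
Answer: $96100$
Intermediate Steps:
$\left(v{\left(7 \right)} + b\right)^{2} = \left(7 - 317\right)^{2} = \left(-310\right)^{2} = 96100$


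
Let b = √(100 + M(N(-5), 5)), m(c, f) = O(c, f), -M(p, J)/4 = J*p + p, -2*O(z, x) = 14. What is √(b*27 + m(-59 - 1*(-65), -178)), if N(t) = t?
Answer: √(-7 + 54*√55) ≈ 19.836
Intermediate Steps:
O(z, x) = -7 (O(z, x) = -½*14 = -7)
M(p, J) = -4*p - 4*J*p (M(p, J) = -4*(J*p + p) = -4*(p + J*p) = -4*p - 4*J*p)
m(c, f) = -7
b = 2*√55 (b = √(100 - 4*(-5)*(1 + 5)) = √(100 - 4*(-5)*6) = √(100 + 120) = √220 = 2*√55 ≈ 14.832)
√(b*27 + m(-59 - 1*(-65), -178)) = √((2*√55)*27 - 7) = √(54*√55 - 7) = √(-7 + 54*√55)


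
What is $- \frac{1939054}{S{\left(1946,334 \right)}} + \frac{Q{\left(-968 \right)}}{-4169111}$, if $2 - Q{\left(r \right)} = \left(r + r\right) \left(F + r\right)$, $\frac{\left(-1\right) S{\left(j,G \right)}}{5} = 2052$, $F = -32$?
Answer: $\frac{4051997350237}{21387539430} \approx 189.46$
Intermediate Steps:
$S{\left(j,G \right)} = -10260$ ($S{\left(j,G \right)} = \left(-5\right) 2052 = -10260$)
$Q{\left(r \right)} = 2 - 2 r \left(-32 + r\right)$ ($Q{\left(r \right)} = 2 - \left(r + r\right) \left(-32 + r\right) = 2 - 2 r \left(-32 + r\right)$)
$- \frac{1939054}{S{\left(1946,334 \right)}} + \frac{Q{\left(-968 \right)}}{-4169111} = - \frac{1939054}{-10260} + \frac{2 - 2 \left(-968\right)^{2} + 64 \left(-968\right)}{-4169111} = \left(-1939054\right) \left(- \frac{1}{10260}\right) + \left(2 - 1874048 - 61952\right) \left(- \frac{1}{4169111}\right) = \frac{969527}{5130} + \left(2 - 1874048 - 61952\right) \left(- \frac{1}{4169111}\right) = \frac{969527}{5130} - - \frac{1935998}{4169111} = \frac{969527}{5130} + \frac{1935998}{4169111} = \frac{4051997350237}{21387539430}$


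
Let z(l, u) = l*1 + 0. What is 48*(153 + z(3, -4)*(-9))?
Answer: 6048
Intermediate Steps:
z(l, u) = l (z(l, u) = l + 0 = l)
48*(153 + z(3, -4)*(-9)) = 48*(153 + 3*(-9)) = 48*(153 - 27) = 48*126 = 6048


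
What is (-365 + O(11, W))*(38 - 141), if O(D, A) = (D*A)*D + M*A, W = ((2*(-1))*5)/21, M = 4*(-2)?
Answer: 905885/21 ≈ 43137.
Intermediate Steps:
M = -8
W = -10/21 (W = -2*5*(1/21) = -10*1/21 = -10/21 ≈ -0.47619)
O(D, A) = -8*A + A*D² (O(D, A) = (D*A)*D - 8*A = (A*D)*D - 8*A = A*D² - 8*A = -8*A + A*D²)
(-365 + O(11, W))*(38 - 141) = (-365 - 10*(-8 + 11²)/21)*(38 - 141) = (-365 - 10*(-8 + 121)/21)*(-103) = (-365 - 10/21*113)*(-103) = (-365 - 1130/21)*(-103) = -8795/21*(-103) = 905885/21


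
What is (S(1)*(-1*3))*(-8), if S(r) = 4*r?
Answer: 96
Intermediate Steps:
(S(1)*(-1*3))*(-8) = ((4*1)*(-1*3))*(-8) = (4*(-3))*(-8) = -12*(-8) = 96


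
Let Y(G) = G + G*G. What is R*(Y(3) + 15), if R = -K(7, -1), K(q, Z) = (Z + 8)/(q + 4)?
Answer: -189/11 ≈ -17.182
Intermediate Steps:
K(q, Z) = (8 + Z)/(4 + q)
R = -7/11 (R = -(8 - 1)/(4 + 7) = -7/11 ≈ -0.63636)
Y(G) = G + G**2
R*(Y(3) + 15) = -7*(3*(1 + 3) + 15)/11 = -7*(3*4 + 15)/11 = -7*(12 + 15)/11 = -7/11*27 = -189/11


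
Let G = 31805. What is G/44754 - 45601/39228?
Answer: -132196769/292601652 ≈ -0.45180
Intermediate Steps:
G/44754 - 45601/39228 = 31805/44754 - 45601/39228 = -132196769/292601652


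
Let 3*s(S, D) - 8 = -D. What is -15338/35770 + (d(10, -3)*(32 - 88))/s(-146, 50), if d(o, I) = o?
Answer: 707731/17885 ≈ 39.571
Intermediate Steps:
s(S, D) = 8/3 - D/3 (s(S, D) = 8/3 + (-D)/3 = 8/3 - D/3)
-15338/35770 + (d(10, -3)*(32 - 88))/s(-146, 50) = -15338/35770 + (10*(32 - 88))/(8/3 - ⅓*50) = -15338*1/35770 + (10*(-56))/(8/3 - 50/3) = -7669/17885 - 560/(-14) = -7669/17885 - 560*(-1/14) = -7669/17885 + 40 = 707731/17885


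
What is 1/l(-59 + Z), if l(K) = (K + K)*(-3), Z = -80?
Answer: 1/834 ≈ 0.0011990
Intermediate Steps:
l(K) = -6*K (l(K) = (2*K)*(-3) = -6*K)
1/l(-59 + Z) = 1/(-6*(-59 - 80)) = 1/(-6*(-139)) = 1/834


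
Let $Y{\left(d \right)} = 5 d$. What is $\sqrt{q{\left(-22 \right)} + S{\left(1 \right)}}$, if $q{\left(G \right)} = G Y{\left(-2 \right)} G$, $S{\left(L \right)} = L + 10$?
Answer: $i \sqrt{4829} \approx 69.491 i$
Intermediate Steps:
$S{\left(L \right)} = 10 + L$
$q{\left(G \right)} = - 10 G^{2}$ ($q{\left(G \right)} = G 5 \left(-2\right) G = G \left(-10\right) G = - 10 G G = - 10 G^{2}$)
$\sqrt{q{\left(-22 \right)} + S{\left(1 \right)}} = \sqrt{- 10 \left(-22\right)^{2} + \left(10 + 1\right)} = \sqrt{\left(-10\right) 484 + 11} = \sqrt{-4840 + 11} = \sqrt{-4829} = i \sqrt{4829}$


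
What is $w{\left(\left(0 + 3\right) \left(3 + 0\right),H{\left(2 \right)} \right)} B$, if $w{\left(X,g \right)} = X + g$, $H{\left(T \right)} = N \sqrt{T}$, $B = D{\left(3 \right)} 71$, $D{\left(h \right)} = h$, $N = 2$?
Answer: $1917 + 426 \sqrt{2} \approx 2519.5$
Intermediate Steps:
$B = 213$ ($B = 3 \cdot 71 = 213$)
$H{\left(T \right)} = 2 \sqrt{T}$
$w{\left(\left(0 + 3\right) \left(3 + 0\right),H{\left(2 \right)} \right)} B = \left(\left(0 + 3\right) \left(3 + 0\right) + 2 \sqrt{2}\right) 213 = \left(3 \cdot 3 + 2 \sqrt{2}\right) 213 = \left(9 + 2 \sqrt{2}\right) 213 = 1917 + 426 \sqrt{2}$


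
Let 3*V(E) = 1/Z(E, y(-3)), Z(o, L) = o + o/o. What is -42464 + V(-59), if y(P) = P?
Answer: -7388737/174 ≈ -42464.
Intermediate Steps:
Z(o, L) = 1 + o (Z(o, L) = o + 1 = 1 + o)
V(E) = 1/(3*(1 + E))
-42464 + V(-59) = -42464 + 1/(3*(1 - 59)) = -42464 + (⅓)/(-58) = -42464 + (⅓)*(-1/58) = -42464 - 1/174 = -7388737/174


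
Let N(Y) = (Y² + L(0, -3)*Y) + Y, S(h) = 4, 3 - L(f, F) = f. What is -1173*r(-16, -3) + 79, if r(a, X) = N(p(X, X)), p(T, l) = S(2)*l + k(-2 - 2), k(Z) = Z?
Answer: -225137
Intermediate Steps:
L(f, F) = 3 - f
p(T, l) = -4 + 4*l (p(T, l) = 4*l + (-2 - 2) = 4*l - 4 = -4 + 4*l)
N(Y) = Y² + 4*Y (N(Y) = (Y² + (3 - 1*0)*Y) + Y = (Y² + (3 + 0)*Y) + Y = (Y² + 3*Y) + Y = Y² + 4*Y)
r(a, X) = 4*X*(-4 + 4*X) (r(a, X) = (-4 + 4*X)*(4 + (-4 + 4*X)) = (-4 + 4*X)*(4*X) = 4*X*(-4 + 4*X))
-1173*r(-16, -3) + 79 = -18768*(-3)*(-1 - 3) + 79 = -18768*(-3)*(-4) + 79 = -1173*192 + 79 = -225216 + 79 = -225137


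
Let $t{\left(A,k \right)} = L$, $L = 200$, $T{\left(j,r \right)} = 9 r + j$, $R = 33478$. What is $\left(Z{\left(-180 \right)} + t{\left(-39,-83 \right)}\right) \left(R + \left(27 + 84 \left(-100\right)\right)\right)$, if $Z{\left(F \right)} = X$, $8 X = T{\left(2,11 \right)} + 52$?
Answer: $\frac{44009065}{8} \approx 5.5011 \cdot 10^{6}$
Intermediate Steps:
$T{\left(j,r \right)} = j + 9 r$
$t{\left(A,k \right)} = 200$
$X = \frac{153}{8}$ ($X = \frac{\left(2 + 9 \cdot 11\right) + 52}{8} = \frac{\left(2 + 99\right) + 52}{8} = \frac{101 + 52}{8} = \frac{1}{8} \cdot 153 = \frac{153}{8} \approx 19.125$)
$Z{\left(F \right)} = \frac{153}{8}$
$\left(Z{\left(-180 \right)} + t{\left(-39,-83 \right)}\right) \left(R + \left(27 + 84 \left(-100\right)\right)\right) = \left(\frac{153}{8} + 200\right) \left(33478 + \left(27 + 84 \left(-100\right)\right)\right) = \frac{1753 \left(33478 + \left(27 - 8400\right)\right)}{8} = \frac{1753 \left(33478 - 8373\right)}{8} = \frac{1753}{8} \cdot 25105 = \frac{44009065}{8}$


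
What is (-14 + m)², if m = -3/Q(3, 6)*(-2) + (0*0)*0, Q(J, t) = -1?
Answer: 400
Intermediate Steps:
m = -6 (m = -3/(-1)*(-2) + (0*0)*0 = -3*(-1)*(-2) + 0*0 = 3*(-2) + 0 = -6 + 0 = -6)
(-14 + m)² = (-14 - 6)² = (-20)² = 400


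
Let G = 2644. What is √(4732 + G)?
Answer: 4*√461 ≈ 85.884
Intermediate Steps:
√(4732 + G) = √(4732 + 2644) = √7376 = 4*√461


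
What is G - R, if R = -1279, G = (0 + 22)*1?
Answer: 1301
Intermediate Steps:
G = 22 (G = 22*1 = 22)
G - R = 22 - 1*(-1279) = 22 + 1279 = 1301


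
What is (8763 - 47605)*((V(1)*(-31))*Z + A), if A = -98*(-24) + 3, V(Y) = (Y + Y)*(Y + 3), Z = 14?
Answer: 43386514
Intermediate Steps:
V(Y) = 2*Y*(3 + Y) (V(Y) = (2*Y)*(3 + Y) = 2*Y*(3 + Y))
A = 2355 (A = 2352 + 3 = 2355)
(8763 - 47605)*((V(1)*(-31))*Z + A) = (8763 - 47605)*(((2*1*(3 + 1))*(-31))*14 + 2355) = -38842*(((2*1*4)*(-31))*14 + 2355) = -38842*((8*(-31))*14 + 2355) = -38842*(-248*14 + 2355) = -38842*(-3472 + 2355) = -38842*(-1117) = 43386514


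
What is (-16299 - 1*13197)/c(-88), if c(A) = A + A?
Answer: 3687/22 ≈ 167.59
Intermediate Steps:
c(A) = 2*A
(-16299 - 1*13197)/c(-88) = (-16299 - 1*13197)/((2*(-88))) = (-16299 - 13197)/(-176) = -29496*(-1/176) = 3687/22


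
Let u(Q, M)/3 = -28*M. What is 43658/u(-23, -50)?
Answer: 21829/2100 ≈ 10.395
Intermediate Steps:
u(Q, M) = -84*M (u(Q, M) = 3*(-28*M) = -84*M)
43658/u(-23, -50) = 43658/((-84*(-50))) = 43658/4200 = 43658*(1/4200) = 21829/2100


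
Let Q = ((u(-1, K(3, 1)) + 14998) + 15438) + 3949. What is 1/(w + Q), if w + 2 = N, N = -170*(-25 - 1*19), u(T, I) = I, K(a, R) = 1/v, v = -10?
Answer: 10/418629 ≈ 2.3887e-5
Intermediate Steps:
K(a, R) = -1/10 (K(a, R) = 1/(-10) = -1/10)
N = 7480 (N = -170*(-25 - 19) = -170*(-44) = 7480)
w = 7478 (w = -2 + 7480 = 7478)
Q = 343849/10 (Q = ((-1/10 + 14998) + 15438) + 3949 = (149979/10 + 15438) + 3949 = 304359/10 + 3949 = 343849/10 ≈ 34385.)
1/(w + Q) = 1/(7478 + 343849/10) = 1/(418629/10) = 10/418629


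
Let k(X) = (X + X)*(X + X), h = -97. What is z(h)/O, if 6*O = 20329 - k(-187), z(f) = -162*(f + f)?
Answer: -20952/13283 ≈ -1.5774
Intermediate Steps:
z(f) = -324*f
k(X) = 4*X**2 (k(X) = (2*X)*(2*X) = 4*X**2)
O = -39849/2 (O = (20329 - 4*(-187)**2)/6 = (20329 - 4*34969)/6 = (20329 - 1*139876)/6 = (20329 - 139876)/6 = (1/6)*(-119547) = -39849/2 ≈ -19925.)
z(h)/O = (-324*(-97))/(-39849/2) = 31428*(-2/39849) = -20952/13283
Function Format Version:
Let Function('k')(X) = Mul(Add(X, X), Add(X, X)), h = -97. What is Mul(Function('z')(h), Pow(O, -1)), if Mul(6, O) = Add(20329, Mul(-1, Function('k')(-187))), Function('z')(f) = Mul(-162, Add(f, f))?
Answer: Rational(-20952, 13283) ≈ -1.5774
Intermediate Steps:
Function('z')(f) = Mul(-324, f) (Function('z')(f) = Mul(-162, Mul(2, f)) = Mul(-324, f))
Function('k')(X) = Mul(4, Pow(X, 2)) (Function('k')(X) = Mul(Mul(2, X), Mul(2, X)) = Mul(4, Pow(X, 2)))
O = Rational(-39849, 2) (O = Mul(Rational(1, 6), Add(20329, Mul(-1, Mul(4, Pow(-187, 2))))) = Mul(Rational(1, 6), Add(20329, Mul(-1, Mul(4, 34969)))) = Mul(Rational(1, 6), Add(20329, Mul(-1, 139876))) = Mul(Rational(1, 6), Add(20329, -139876)) = Mul(Rational(1, 6), -119547) = Rational(-39849, 2) ≈ -19925.)
Mul(Function('z')(h), Pow(O, -1)) = Mul(Mul(-324, -97), Pow(Rational(-39849, 2), -1)) = Mul(31428, Rational(-2, 39849)) = Rational(-20952, 13283)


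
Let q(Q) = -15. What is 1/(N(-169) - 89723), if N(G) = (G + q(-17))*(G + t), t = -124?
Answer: -1/35811 ≈ -2.7924e-5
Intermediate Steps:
N(G) = (-124 + G)*(-15 + G) (N(G) = (G - 15)*(G - 124) = (-15 + G)*(-124 + G) = (-124 + G)*(-15 + G))
1/(N(-169) - 89723) = 1/((1860 + (-169)² - 139*(-169)) - 89723) = 1/((1860 + 28561 + 23491) - 89723) = 1/(53912 - 89723) = 1/(-35811) = -1/35811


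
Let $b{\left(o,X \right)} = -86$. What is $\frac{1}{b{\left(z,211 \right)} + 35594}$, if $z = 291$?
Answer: $\frac{1}{35508} \approx 2.8163 \cdot 10^{-5}$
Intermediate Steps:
$\frac{1}{b{\left(z,211 \right)} + 35594} = \frac{1}{-86 + 35594} = \frac{1}{35508}$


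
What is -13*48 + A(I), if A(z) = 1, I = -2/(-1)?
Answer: -623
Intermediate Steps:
I = 2 (I = -2*(-1) = 2)
-13*48 + A(I) = -13*48 + 1 = -624 + 1 = -623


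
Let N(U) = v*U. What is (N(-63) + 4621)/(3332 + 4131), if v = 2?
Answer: 4495/7463 ≈ 0.60230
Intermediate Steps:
N(U) = 2*U
(N(-63) + 4621)/(3332 + 4131) = (2*(-63) + 4621)/(3332 + 4131) = (-126 + 4621)/7463 = 4495*(1/7463) = 4495/7463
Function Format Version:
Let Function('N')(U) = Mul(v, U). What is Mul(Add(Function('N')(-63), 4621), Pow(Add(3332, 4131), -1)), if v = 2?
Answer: Rational(4495, 7463) ≈ 0.60230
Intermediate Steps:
Function('N')(U) = Mul(2, U)
Mul(Add(Function('N')(-63), 4621), Pow(Add(3332, 4131), -1)) = Mul(Add(Mul(2, -63), 4621), Pow(Add(3332, 4131), -1)) = Mul(Add(-126, 4621), Pow(7463, -1)) = Mul(4495, Rational(1, 7463)) = Rational(4495, 7463)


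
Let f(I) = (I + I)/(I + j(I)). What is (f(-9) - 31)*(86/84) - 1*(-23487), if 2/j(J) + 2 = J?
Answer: 14215105/606 ≈ 23457.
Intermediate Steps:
j(J) = 2/(-2 + J)
f(I) = 2*I/(I + 2/(-2 + I)) (f(I) = (I + I)/(I + 2/(-2 + I)) = (2*I)/(I + 2/(-2 + I)) = 2*I/(I + 2/(-2 + I)))
(f(-9) - 31)*(86/84) - 1*(-23487) = (2*(-9)*(-2 - 9)/(2 - 9*(-2 - 9)) - 31)*(86/84) - 1*(-23487) = (2*(-9)*(-11)/(2 - 9*(-11)) - 31)*(86*(1/84)) + 23487 = (2*(-9)*(-11)/(2 + 99) - 31)*(43/42) + 23487 = (2*(-9)*(-11)/101 - 31)*(43/42) + 23487 = (2*(-9)*(1/101)*(-11) - 31)*(43/42) + 23487 = (198/101 - 31)*(43/42) + 23487 = -2933/101*43/42 + 23487 = -18017/606 + 23487 = 14215105/606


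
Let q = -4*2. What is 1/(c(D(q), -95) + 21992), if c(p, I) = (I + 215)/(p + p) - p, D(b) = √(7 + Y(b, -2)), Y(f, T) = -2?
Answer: 21992/483647459 - 11*√5/483647459 ≈ 4.5420e-5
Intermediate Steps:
q = -8
D(b) = √5 (D(b) = √(7 - 2) = √5)
c(p, I) = -p + (215 + I)/(2*p) (c(p, I) = (215 + I)/((2*p)) - p = (215 + I)*(1/(2*p)) - p = (215 + I)/(2*p) - p = -p + (215 + I)/(2*p))
1/(c(D(q), -95) + 21992) = 1/((215 - 95 - 2*(√5)²)/(2*(√5)) + 21992) = 1/((√5/5)*(215 - 95 - 2*5)/2 + 21992) = 1/((√5/5)*(215 - 95 - 10)/2 + 21992) = 1/((½)*(√5/5)*110 + 21992) = 1/(11*√5 + 21992) = 1/(21992 + 11*√5)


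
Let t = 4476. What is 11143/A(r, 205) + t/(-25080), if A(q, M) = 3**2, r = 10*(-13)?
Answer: 23285513/18810 ≈ 1237.9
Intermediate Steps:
r = -130
A(q, M) = 9
11143/A(r, 205) + t/(-25080) = 11143/9 + 4476/(-25080) = 11143*(1/9) + 4476*(-1/25080) = 11143/9 - 373/2090 = 23285513/18810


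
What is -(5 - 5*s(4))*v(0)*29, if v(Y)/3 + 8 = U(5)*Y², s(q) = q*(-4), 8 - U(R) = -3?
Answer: 59160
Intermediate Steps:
U(R) = 11 (U(R) = 8 - 1*(-3) = 8 + 3 = 11)
s(q) = -4*q
v(Y) = -24 + 33*Y² (v(Y) = -24 + 3*(11*Y²) = -24 + 33*Y²)
-(5 - 5*s(4))*v(0)*29 = -(5 - (-20)*4)*(-24 + 33*0²)*29 = -(5 - 5*(-16))*(-24 + 33*0)*29 = -(5 + 80)*(-24 + 0)*29 = -85*(-24)*29 = -(-2040)*29 = -1*(-59160) = 59160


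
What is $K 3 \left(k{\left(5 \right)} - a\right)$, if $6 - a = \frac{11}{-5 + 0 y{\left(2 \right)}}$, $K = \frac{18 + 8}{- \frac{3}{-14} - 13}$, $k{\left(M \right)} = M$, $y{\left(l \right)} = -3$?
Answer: $\frac{17472}{895} \approx 19.522$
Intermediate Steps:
$K = - \frac{364}{179}$ ($K = \frac{26}{\left(-3\right) \left(- \frac{1}{14}\right) - 13} = \frac{26}{\frac{3}{14} - 13} = \frac{26}{- \frac{179}{14}} = 26 \left(- \frac{14}{179}\right) = - \frac{364}{179} \approx -2.0335$)
$a = \frac{41}{5}$ ($a = 6 - \frac{11}{-5 + 0 \left(-3\right)} = 6 - \frac{11}{-5 + 0} = 6 - \frac{11}{-5} = 6 - 11 \left(- \frac{1}{5}\right) = 6 - - \frac{11}{5} = 6 + \frac{11}{5} = \frac{41}{5} \approx 8.2$)
$K 3 \left(k{\left(5 \right)} - a\right) = \left(- \frac{364}{179}\right) 3 \left(5 - \frac{41}{5}\right) = - \frac{1092 \left(5 - \frac{41}{5}\right)}{179} = \left(- \frac{1092}{179}\right) \left(- \frac{16}{5}\right) = \frac{17472}{895}$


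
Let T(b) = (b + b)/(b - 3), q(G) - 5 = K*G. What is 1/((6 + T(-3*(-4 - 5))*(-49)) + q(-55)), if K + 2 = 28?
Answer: -4/6117 ≈ -0.00065392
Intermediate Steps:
K = 26 (K = -2 + 28 = 26)
q(G) = 5 + 26*G
T(b) = 2*b/(-3 + b) (T(b) = (2*b)/(-3 + b) = 2*b/(-3 + b))
1/((6 + T(-3*(-4 - 5))*(-49)) + q(-55)) = 1/((6 + (2*(-3*(-4 - 5))/(-3 - 3*(-4 - 5)))*(-49)) + (5 + 26*(-55))) = 1/((6 + (2*(-3*(-9))/(-3 - 3*(-9)))*(-49)) + (5 - 1430)) = 1/((6 + (2*27/(-3 + 27))*(-49)) - 1425) = 1/((6 + (2*27/24)*(-49)) - 1425) = 1/((6 + (2*27*(1/24))*(-49)) - 1425) = 1/((6 + (9/4)*(-49)) - 1425) = 1/((6 - 441/4) - 1425) = 1/(-417/4 - 1425) = 1/(-6117/4) = -4/6117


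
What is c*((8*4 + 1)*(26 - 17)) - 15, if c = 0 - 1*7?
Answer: -2094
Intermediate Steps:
c = -7 (c = 0 - 7 = -7)
c*((8*4 + 1)*(26 - 17)) - 15 = -7*(8*4 + 1)*(26 - 17) - 15 = -7*(32 + 1)*9 - 15 = -231*9 - 15 = -7*297 - 15 = -2079 - 15 = -2094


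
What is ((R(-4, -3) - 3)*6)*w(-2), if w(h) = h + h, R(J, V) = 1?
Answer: 48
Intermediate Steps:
w(h) = 2*h
((R(-4, -3) - 3)*6)*w(-2) = ((1 - 3)*6)*(2*(-2)) = -2*6*(-4) = -12*(-4) = 48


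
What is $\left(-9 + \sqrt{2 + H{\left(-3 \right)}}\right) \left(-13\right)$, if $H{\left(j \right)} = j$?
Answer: $117 - 13 i \approx 117.0 - 13.0 i$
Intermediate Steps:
$\left(-9 + \sqrt{2 + H{\left(-3 \right)}}\right) \left(-13\right) = \left(-9 + \sqrt{2 - 3}\right) \left(-13\right) = \left(-9 + \sqrt{-1}\right) \left(-13\right) = \left(-9 + i\right) \left(-13\right) = 117 - 13 i$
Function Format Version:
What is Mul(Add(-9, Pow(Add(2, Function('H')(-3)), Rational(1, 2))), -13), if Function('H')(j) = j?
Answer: Add(117, Mul(-13, I)) ≈ Add(117.00, Mul(-13.000, I))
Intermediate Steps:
Mul(Add(-9, Pow(Add(2, Function('H')(-3)), Rational(1, 2))), -13) = Mul(Add(-9, Pow(Add(2, -3), Rational(1, 2))), -13) = Mul(Add(-9, Pow(-1, Rational(1, 2))), -13) = Mul(Add(-9, I), -13) = Add(117, Mul(-13, I))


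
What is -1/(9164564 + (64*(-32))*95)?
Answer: -1/8970004 ≈ -1.1148e-7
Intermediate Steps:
-1/(9164564 + (64*(-32))*95) = -1/(9164564 - 2048*95) = -1/(9164564 - 194560) = -1/8970004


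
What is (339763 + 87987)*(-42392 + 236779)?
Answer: 83149039250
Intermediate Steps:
(339763 + 87987)*(-42392 + 236779) = 427750*194387 = 83149039250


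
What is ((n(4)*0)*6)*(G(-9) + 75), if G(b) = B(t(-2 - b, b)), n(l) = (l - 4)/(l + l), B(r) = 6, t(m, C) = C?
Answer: 0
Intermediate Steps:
n(l) = (-4 + l)/(2*l) (n(l) = (-4 + l)/((2*l)) = (-4 + l)*(1/(2*l)) = (-4 + l)/(2*l))
G(b) = 6
((n(4)*0)*6)*(G(-9) + 75) = ((((1/2)*(-4 + 4)/4)*0)*6)*(6 + 75) = ((((1/2)*(1/4)*0)*0)*6)*81 = ((0*0)*6)*81 = (0*6)*81 = 0*81 = 0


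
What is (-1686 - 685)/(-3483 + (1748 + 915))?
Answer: 2371/820 ≈ 2.8915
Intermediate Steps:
(-1686 - 685)/(-3483 + (1748 + 915)) = -2371/(-3483 + 2663) = -2371/(-820) = -2371*(-1/820) = 2371/820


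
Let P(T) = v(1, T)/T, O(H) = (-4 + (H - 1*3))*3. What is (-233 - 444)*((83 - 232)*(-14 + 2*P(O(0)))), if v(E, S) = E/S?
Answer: -622588156/441 ≈ -1.4118e+6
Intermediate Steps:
O(H) = -21 + 3*H (O(H) = (-4 + (H - 3))*3 = (-4 + (-3 + H))*3 = (-7 + H)*3 = -21 + 3*H)
P(T) = T⁻² (P(T) = (1/T)/T = 1/(T*T) = T⁻²)
(-233 - 444)*((83 - 232)*(-14 + 2*P(O(0)))) = (-233 - 444)*((83 - 232)*(-14 + 2/(-21 + 3*0)²)) = -(-100873)*(-14 + 2/(-21 + 0)²) = -(-100873)*(-14 + 2/(-21)²) = -(-100873)*(-14 + 2*(1/441)) = -(-100873)*(-14 + 2/441) = -(-100873)*(-6172)/441 = -677*919628/441 = -622588156/441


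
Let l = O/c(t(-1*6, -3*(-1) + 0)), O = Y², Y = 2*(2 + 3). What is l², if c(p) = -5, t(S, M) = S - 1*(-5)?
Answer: 400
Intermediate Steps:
Y = 10 (Y = 2*5 = 10)
t(S, M) = 5 + S (t(S, M) = S + 5 = 5 + S)
O = 100 (O = 10² = 100)
l = -20 (l = 100/(-5) = 100*(-⅕) = -20)
l² = (-20)² = 400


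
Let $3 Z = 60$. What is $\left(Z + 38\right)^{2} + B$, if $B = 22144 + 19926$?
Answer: $45434$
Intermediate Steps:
$Z = 20$ ($Z = \frac{1}{3} \cdot 60 = 20$)
$B = 42070$
$\left(Z + 38\right)^{2} + B = \left(20 + 38\right)^{2} + 42070 = 58^{2} + 42070 = 3364 + 42070 = 45434$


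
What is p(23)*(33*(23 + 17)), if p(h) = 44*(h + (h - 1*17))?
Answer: 1684320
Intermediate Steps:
p(h) = -748 + 88*h (p(h) = 44*(h + (h - 17)) = 44*(h + (-17 + h)) = 44*(-17 + 2*h) = -748 + 88*h)
p(23)*(33*(23 + 17)) = (-748 + 88*23)*(33*(23 + 17)) = (-748 + 2024)*(33*40) = 1276*1320 = 1684320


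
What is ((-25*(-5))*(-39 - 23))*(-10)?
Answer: 77500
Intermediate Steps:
((-25*(-5))*(-39 - 23))*(-10) = (125*(-62))*(-10) = -7750*(-10) = 77500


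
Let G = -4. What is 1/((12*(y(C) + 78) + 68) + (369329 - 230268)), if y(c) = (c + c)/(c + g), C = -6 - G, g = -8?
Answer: 5/700349 ≈ 7.1393e-6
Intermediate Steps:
C = -2 (C = -6 - 1*(-4) = -6 + 4 = -2)
y(c) = 2*c/(-8 + c) (y(c) = (c + c)/(c - 8) = (2*c)/(-8 + c) = 2*c/(-8 + c))
1/((12*(y(C) + 78) + 68) + (369329 - 230268)) = 1/((12*(2*(-2)/(-8 - 2) + 78) + 68) + (369329 - 230268)) = 1/((12*(2*(-2)/(-10) + 78) + 68) + 139061) = 1/((12*(2*(-2)*(-1/10) + 78) + 68) + 139061) = 1/((12*(2/5 + 78) + 68) + 139061) = 1/((12*(392/5) + 68) + 139061) = 1/((4704/5 + 68) + 139061) = 1/(5044/5 + 139061) = 1/(700349/5) = 5/700349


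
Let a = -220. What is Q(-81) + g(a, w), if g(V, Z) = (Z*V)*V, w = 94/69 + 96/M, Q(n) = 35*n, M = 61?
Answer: 586194685/4209 ≈ 1.3927e+5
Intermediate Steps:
w = 12358/4209 (w = 94/69 + 96/61 = 12358/4209 ≈ 2.9361)
g(V, Z) = Z*V² (g(V, Z) = (V*Z)*V = Z*V²)
Q(-81) + g(a, w) = 35*(-81) + (12358/4209)*(-220)² = -2835 + (12358/4209)*48400 = -2835 + 598127200/4209 = 586194685/4209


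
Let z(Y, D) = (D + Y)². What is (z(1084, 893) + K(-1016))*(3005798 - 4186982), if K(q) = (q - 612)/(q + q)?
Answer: -586319993814144/127 ≈ -4.6167e+12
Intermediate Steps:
K(q) = (-612 + q)/(2*q) (K(q) = (-612 + q)/((2*q)) = (-612 + q)*(1/(2*q)) = (-612 + q)/(2*q))
(z(1084, 893) + K(-1016))*(3005798 - 4186982) = ((893 + 1084)² + (½)*(-612 - 1016)/(-1016))*(3005798 - 4186982) = (1977² + (½)*(-1/1016)*(-1628))*(-1181184) = (3908529 + 407/508)*(-1181184) = (1985533139/508)*(-1181184) = -586319993814144/127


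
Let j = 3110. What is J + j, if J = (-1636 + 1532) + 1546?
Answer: 4552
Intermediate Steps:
J = 1442 (J = -104 + 1546 = 1442)
J + j = 1442 + 3110 = 4552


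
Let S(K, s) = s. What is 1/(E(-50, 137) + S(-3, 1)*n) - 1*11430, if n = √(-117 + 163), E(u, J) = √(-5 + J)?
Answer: -11430 + 1/(√46 + 2*√33) ≈ -11430.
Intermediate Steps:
n = √46 ≈ 6.7823
1/(E(-50, 137) + S(-3, 1)*n) - 1*11430 = 1/(√(-5 + 137) + 1*√46) - 1*11430 = 1/(√132 + √46) - 11430 = 1/(2*√33 + √46) - 11430 = 1/(√46 + 2*√33) - 11430 = -11430 + 1/(√46 + 2*√33)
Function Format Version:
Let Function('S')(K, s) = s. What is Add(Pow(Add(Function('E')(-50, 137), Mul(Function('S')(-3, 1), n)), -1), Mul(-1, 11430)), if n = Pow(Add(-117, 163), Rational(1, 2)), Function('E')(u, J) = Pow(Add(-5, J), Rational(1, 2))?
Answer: Add(-11430, Pow(Add(Pow(46, Rational(1, 2)), Mul(2, Pow(33, Rational(1, 2)))), -1)) ≈ -11430.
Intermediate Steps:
n = Pow(46, Rational(1, 2)) ≈ 6.7823
Add(Pow(Add(Function('E')(-50, 137), Mul(Function('S')(-3, 1), n)), -1), Mul(-1, 11430)) = Add(Pow(Add(Pow(Add(-5, 137), Rational(1, 2)), Mul(1, Pow(46, Rational(1, 2)))), -1), Mul(-1, 11430)) = Add(Pow(Add(Pow(132, Rational(1, 2)), Pow(46, Rational(1, 2))), -1), -11430) = Add(Pow(Add(Mul(2, Pow(33, Rational(1, 2))), Pow(46, Rational(1, 2))), -1), -11430) = Add(Pow(Add(Pow(46, Rational(1, 2)), Mul(2, Pow(33, Rational(1, 2)))), -1), -11430) = Add(-11430, Pow(Add(Pow(46, Rational(1, 2)), Mul(2, Pow(33, Rational(1, 2)))), -1))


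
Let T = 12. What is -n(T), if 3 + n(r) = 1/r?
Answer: 35/12 ≈ 2.9167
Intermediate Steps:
n(r) = -3 + 1/r
-n(T) = -(-3 + 1/12) = -1*(-35/12) = 35/12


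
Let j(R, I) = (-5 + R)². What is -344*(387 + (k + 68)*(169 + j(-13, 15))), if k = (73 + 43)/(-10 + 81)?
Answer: -847914936/71 ≈ -1.1942e+7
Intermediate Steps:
k = 116/71 ≈ 1.6338
-344*(387 + (k + 68)*(169 + j(-13, 15))) = -344*(387 + (116/71 + 68)*(169 + (-5 - 13)²)) = -344*(387 + 4944*(169 + (-18)²)/71) = -344*(387 + 4944*(169 + 324)/71) = -344*(387 + (4944/71)*493) = -344*(387 + 2437392/71) = -344*2464869/71 = -847914936/71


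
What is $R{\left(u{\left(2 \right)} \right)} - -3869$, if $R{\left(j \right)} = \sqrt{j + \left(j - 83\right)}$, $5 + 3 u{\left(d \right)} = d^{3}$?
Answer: $3869 + 9 i \approx 3869.0 + 9.0 i$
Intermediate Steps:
$u{\left(d \right)} = - \frac{5}{3} + \frac{d^{3}}{3}$
$R{\left(j \right)} = \sqrt{-83 + 2 j}$ ($R{\left(j \right)} = \sqrt{j + \left(j - 83\right)} = \sqrt{j + \left(-83 + j\right)} = \sqrt{-83 + 2 j}$)
$R{\left(u{\left(2 \right)} \right)} - -3869 = \sqrt{-83 + 2 \left(- \frac{5}{3} + \frac{2^{3}}{3}\right)} - -3869 = \sqrt{-83 + 2 \left(- \frac{5}{3} + \frac{1}{3} \cdot 8\right)} + 3869 = \sqrt{-83 + 2 \left(- \frac{5}{3} + \frac{8}{3}\right)} + 3869 = \sqrt{-83 + 2 \cdot 1} + 3869 = \sqrt{-83 + 2} + 3869 = \sqrt{-81} + 3869 = 9 i + 3869 = 3869 + 9 i$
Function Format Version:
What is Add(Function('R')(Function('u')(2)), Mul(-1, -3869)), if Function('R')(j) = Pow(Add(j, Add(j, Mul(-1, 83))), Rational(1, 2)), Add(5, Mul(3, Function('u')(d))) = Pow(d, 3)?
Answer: Add(3869, Mul(9, I)) ≈ Add(3869.0, Mul(9.0000, I))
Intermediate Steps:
Function('u')(d) = Add(Rational(-5, 3), Mul(Rational(1, 3), Pow(d, 3)))
Function('R')(j) = Pow(Add(-83, Mul(2, j)), Rational(1, 2)) (Function('R')(j) = Pow(Add(j, Add(j, -83)), Rational(1, 2)) = Pow(Add(j, Add(-83, j)), Rational(1, 2)) = Pow(Add(-83, Mul(2, j)), Rational(1, 2)))
Add(Function('R')(Function('u')(2)), Mul(-1, -3869)) = Add(Pow(Add(-83, Mul(2, Add(Rational(-5, 3), Mul(Rational(1, 3), Pow(2, 3))))), Rational(1, 2)), Mul(-1, -3869)) = Add(Pow(Add(-83, Mul(2, Add(Rational(-5, 3), Mul(Rational(1, 3), 8)))), Rational(1, 2)), 3869) = Add(Pow(Add(-83, Mul(2, Add(Rational(-5, 3), Rational(8, 3)))), Rational(1, 2)), 3869) = Add(Pow(Add(-83, Mul(2, 1)), Rational(1, 2)), 3869) = Add(Pow(Add(-83, 2), Rational(1, 2)), 3869) = Add(Pow(-81, Rational(1, 2)), 3869) = Add(Mul(9, I), 3869) = Add(3869, Mul(9, I))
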